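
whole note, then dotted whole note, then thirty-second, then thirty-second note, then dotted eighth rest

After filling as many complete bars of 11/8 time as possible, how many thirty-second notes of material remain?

One bar of 11/8 = 44 thirty-second notes.
In thirty-second notes: whole note = 32; dotted whole note = 48; thirty-second = 1; thirty-second note = 1; dotted eighth rest = 6.
Total: 32 + 48 + 1 + 1 + 6 = 88.
88 ÷ 44 = 2 complete bars with 0 thirty-second notes remaining.

0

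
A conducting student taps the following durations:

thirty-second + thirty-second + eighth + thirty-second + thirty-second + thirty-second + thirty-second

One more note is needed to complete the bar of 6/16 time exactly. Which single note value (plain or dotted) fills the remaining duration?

The bar of 6/16 = 12 thirty-second notes.
Each duration in thirty-second notes: thirty-second = 1; thirty-second = 1; eighth = 4; thirty-second = 1; thirty-second = 1; thirty-second = 1; thirty-second = 1.
Sum: 1 + 1 + 4 + 1 + 1 + 1 + 1 = 10.
Remaining: 12 − 10 = 2 thirty-second notes, which is a sixteenth note.

sixteenth note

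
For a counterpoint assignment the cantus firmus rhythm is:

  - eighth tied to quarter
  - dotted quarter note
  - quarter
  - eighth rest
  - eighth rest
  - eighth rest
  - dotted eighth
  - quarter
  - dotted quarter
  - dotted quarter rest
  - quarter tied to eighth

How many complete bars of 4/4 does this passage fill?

One bar of 4/4 = 16 sixteenth notes.
Convert each value to sixteenth notes: eighth tied to quarter (eighth + quarter) = 6; dotted quarter note = 6; quarter = 4; eighth rest = 2; eighth rest = 2; eighth rest = 2; dotted eighth = 3; quarter = 4; dotted quarter = 6; dotted quarter rest = 6; quarter tied to eighth (quarter + eighth) = 6.
Adding: 6 + 6 + 4 + 2 + 2 + 2 + 3 + 4 + 6 + 6 + 6 = 47.
47 ÷ 16 = 2 complete bars with 15 left over.

2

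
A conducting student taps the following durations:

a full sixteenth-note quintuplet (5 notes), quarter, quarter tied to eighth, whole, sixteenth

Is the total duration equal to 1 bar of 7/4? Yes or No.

One bar of 7/4 = 28 sixteenth notes.
Each duration in sixteenth notes: a full sixteenth-note quintuplet (5 notes) (five quintuplet sixteenths span one quarter) = 4; quarter = 4; quarter tied to eighth (quarter + eighth) = 6; whole = 16; sixteenth = 1.
Altogether 4 + 4 + 6 + 16 + 1 = 31.
31 exceeds 28, so the answer is No.

No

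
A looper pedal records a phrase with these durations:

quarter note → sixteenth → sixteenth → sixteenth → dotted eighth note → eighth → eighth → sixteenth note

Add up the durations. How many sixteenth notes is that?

Express everything in sixteenth notes: quarter note = 4; sixteenth = 1; sixteenth = 1; sixteenth = 1; dotted eighth note = 3; eighth = 2; eighth = 2; sixteenth note = 1.
Sum: 4 + 1 + 1 + 1 + 3 + 2 + 2 + 1 = 15 sixteenth notes.

15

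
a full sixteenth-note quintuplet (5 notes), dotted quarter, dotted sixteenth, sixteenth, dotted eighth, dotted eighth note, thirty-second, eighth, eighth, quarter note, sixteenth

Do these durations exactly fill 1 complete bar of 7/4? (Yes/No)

Yes

One bar of 7/4 = 56 thirty-second notes.
Working in thirty-second notes: a full sixteenth-note quintuplet (5 notes) (five quintuplet sixteenths span one quarter) = 8; dotted quarter = 12; dotted sixteenth = 3; sixteenth = 2; dotted eighth = 6; dotted eighth note = 6; thirty-second = 1; eighth = 4; eighth = 4; quarter note = 8; sixteenth = 2.
Total: 8 + 12 + 3 + 2 + 6 + 6 + 1 + 4 + 4 + 8 + 2 = 56.
56 equals 56, so the answer is Yes.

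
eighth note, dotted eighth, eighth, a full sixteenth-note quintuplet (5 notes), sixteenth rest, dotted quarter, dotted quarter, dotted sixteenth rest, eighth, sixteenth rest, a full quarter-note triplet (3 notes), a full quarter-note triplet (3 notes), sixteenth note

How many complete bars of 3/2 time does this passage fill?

1

One bar of 3/2 = 48 thirty-second notes.
Each duration in thirty-second notes: eighth note = 4; dotted eighth = 6; eighth = 4; a full sixteenth-note quintuplet (5 notes) (five quintuplet sixteenths span one quarter) = 8; sixteenth rest = 2; dotted quarter = 12; dotted quarter = 12; dotted sixteenth rest = 3; eighth = 4; sixteenth rest = 2; a full quarter-note triplet (3 notes) (three triplet quarters span one half) = 16; a full quarter-note triplet (3 notes) (three triplet quarters span one half) = 16; sixteenth note = 2.
Total: 4 + 6 + 4 + 8 + 2 + 12 + 12 + 3 + 4 + 2 + 16 + 16 + 2 = 91.
91 ÷ 48 = 1 complete bar with 43 left over.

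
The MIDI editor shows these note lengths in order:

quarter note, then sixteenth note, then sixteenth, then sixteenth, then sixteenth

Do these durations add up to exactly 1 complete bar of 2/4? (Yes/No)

One bar of 2/4 = 8 sixteenth notes.
Express everything in sixteenth notes: quarter note = 4; sixteenth note = 1; sixteenth = 1; sixteenth = 1; sixteenth = 1.
Sum: 4 + 1 + 1 + 1 + 1 = 8.
8 equals 8, so the answer is Yes.

Yes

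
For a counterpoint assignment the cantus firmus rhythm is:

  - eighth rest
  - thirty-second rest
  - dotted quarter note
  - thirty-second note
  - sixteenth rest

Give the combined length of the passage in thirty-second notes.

20

Convert each value to thirty-second notes: eighth rest = 4; thirty-second rest = 1; dotted quarter note = 12; thirty-second note = 1; sixteenth rest = 2.
Adding: 4 + 1 + 12 + 1 + 2 = 20 thirty-second notes.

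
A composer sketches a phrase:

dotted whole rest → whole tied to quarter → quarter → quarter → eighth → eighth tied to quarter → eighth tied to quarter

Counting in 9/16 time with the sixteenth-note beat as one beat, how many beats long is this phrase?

One sixteenth-note beat = 2 thirty-second notes.
In thirty-second notes: dotted whole rest = 48; whole tied to quarter (whole + quarter) = 40; quarter = 8; quarter = 8; eighth = 4; eighth tied to quarter (eighth + quarter) = 12; eighth tied to quarter (eighth + quarter) = 12.
Total: 48 + 40 + 8 + 8 + 4 + 12 + 12 = 132.
132 ÷ 2 = 66 beats.

66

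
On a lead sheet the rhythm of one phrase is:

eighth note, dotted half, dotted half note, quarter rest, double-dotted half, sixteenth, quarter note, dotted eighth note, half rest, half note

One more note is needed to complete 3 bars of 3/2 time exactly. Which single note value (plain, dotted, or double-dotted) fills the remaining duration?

quarter note

3 bars of 3/2 = 72 sixteenth notes.
Convert each value to sixteenth notes: eighth note = 2; dotted half = 12; dotted half note = 12; quarter rest = 4; double-dotted half = 14; sixteenth = 1; quarter note = 4; dotted eighth note = 3; half rest = 8; half note = 8.
Adding: 2 + 12 + 12 + 4 + 14 + 1 + 4 + 3 + 8 + 8 = 68.
Remaining: 72 − 68 = 4 sixteenth notes, which is a quarter note.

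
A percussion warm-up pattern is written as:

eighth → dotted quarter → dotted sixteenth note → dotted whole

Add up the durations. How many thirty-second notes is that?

67

In thirty-second notes: eighth = 4; dotted quarter = 12; dotted sixteenth note = 3; dotted whole = 48.
Sum: 4 + 12 + 3 + 48 = 67 thirty-second notes.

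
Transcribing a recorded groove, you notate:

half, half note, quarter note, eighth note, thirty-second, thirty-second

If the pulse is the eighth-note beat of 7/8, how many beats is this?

11.5

One eighth-note beat = 4 thirty-second notes.
Working in thirty-second notes: half = 16; half note = 16; quarter note = 8; eighth note = 4; thirty-second = 1; thirty-second = 1.
Altogether 16 + 16 + 8 + 4 + 1 + 1 = 46.
46 ÷ 4 = 11.5 beats.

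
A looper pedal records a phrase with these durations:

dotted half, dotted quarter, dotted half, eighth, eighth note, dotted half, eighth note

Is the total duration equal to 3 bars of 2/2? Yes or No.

One bar of 2/2 = 8 eighth notes, so 3 bars = 24.
In eighth notes: dotted half = 6; dotted quarter = 3; dotted half = 6; eighth = 1; eighth note = 1; dotted half = 6; eighth note = 1.
Total: 6 + 3 + 6 + 1 + 1 + 6 + 1 = 24.
24 equals 24, so the answer is Yes.

Yes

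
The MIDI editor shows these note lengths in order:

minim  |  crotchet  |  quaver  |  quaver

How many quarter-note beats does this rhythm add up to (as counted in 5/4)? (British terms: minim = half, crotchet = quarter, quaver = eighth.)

4

One quarter-note beat = 2 eighth notes.
Each duration in eighth notes: minim = 4; crotchet = 2; quaver = 1; quaver = 1.
Total: 4 + 2 + 1 + 1 = 8.
8 ÷ 2 = 4 beats.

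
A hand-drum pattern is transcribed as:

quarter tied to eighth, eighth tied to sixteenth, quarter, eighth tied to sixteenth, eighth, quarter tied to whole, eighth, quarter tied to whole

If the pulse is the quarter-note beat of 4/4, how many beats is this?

15

One quarter-note beat = 4 sixteenth notes.
Express everything in sixteenth notes: quarter tied to eighth (quarter + eighth) = 6; eighth tied to sixteenth (eighth + sixteenth) = 3; quarter = 4; eighth tied to sixteenth (eighth + sixteenth) = 3; eighth = 2; quarter tied to whole (quarter + whole) = 20; eighth = 2; quarter tied to whole (quarter + whole) = 20.
Total: 6 + 3 + 4 + 3 + 2 + 20 + 2 + 20 = 60.
60 ÷ 4 = 15 beats.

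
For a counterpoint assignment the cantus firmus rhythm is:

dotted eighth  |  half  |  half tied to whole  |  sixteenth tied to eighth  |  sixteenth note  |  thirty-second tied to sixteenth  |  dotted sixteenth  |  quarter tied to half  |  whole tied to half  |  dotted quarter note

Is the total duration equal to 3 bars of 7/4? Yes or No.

One bar of 7/4 = 56 thirty-second notes, so 3 bars = 168.
Working in thirty-second notes: dotted eighth = 6; half = 16; half tied to whole (half + whole) = 48; sixteenth tied to eighth (sixteenth + eighth) = 6; sixteenth note = 2; thirty-second tied to sixteenth (thirty-second + sixteenth) = 3; dotted sixteenth = 3; quarter tied to half (quarter + half) = 24; whole tied to half (whole + half) = 48; dotted quarter note = 12.
Total: 6 + 16 + 48 + 6 + 2 + 3 + 3 + 24 + 48 + 12 = 168.
168 equals 168, so the answer is Yes.

Yes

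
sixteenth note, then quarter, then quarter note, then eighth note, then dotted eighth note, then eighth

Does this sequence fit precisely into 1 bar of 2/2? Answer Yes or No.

Yes

One bar of 2/2 = 16 sixteenth notes.
In sixteenth notes: sixteenth note = 1; quarter = 4; quarter note = 4; eighth note = 2; dotted eighth note = 3; eighth = 2.
Adding: 1 + 4 + 4 + 2 + 3 + 2 = 16.
16 equals 16, so the answer is Yes.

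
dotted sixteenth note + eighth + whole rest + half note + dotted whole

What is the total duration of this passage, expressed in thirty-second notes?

103

In thirty-second notes: dotted sixteenth note = 3; eighth = 4; whole rest = 32; half note = 16; dotted whole = 48.
Altogether 3 + 4 + 32 + 16 + 48 = 103 thirty-second notes.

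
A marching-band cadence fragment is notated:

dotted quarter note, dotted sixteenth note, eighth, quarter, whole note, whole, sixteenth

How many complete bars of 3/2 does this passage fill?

1

One bar of 3/2 = 48 thirty-second notes.
In thirty-second notes: dotted quarter note = 12; dotted sixteenth note = 3; eighth = 4; quarter = 8; whole note = 32; whole = 32; sixteenth = 2.
Altogether 12 + 3 + 4 + 8 + 32 + 32 + 2 = 93.
93 ÷ 48 = 1 complete bar with 45 left over.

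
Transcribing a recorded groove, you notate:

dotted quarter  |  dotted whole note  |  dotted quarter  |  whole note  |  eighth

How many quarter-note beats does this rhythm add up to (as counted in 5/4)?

One quarter-note beat = 2 eighth notes.
Convert each value to eighth notes: dotted quarter = 3; dotted whole note = 12; dotted quarter = 3; whole note = 8; eighth = 1.
Sum: 3 + 12 + 3 + 8 + 1 = 27.
27 ÷ 2 = 13.5 beats.

13.5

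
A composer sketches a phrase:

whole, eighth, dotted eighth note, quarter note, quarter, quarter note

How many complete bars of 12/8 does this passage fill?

1

One bar of 12/8 = 24 sixteenth notes.
Each duration in sixteenth notes: whole = 16; eighth = 2; dotted eighth note = 3; quarter note = 4; quarter = 4; quarter note = 4.
Sum: 16 + 2 + 3 + 4 + 4 + 4 = 33.
33 ÷ 24 = 1 complete bar with 9 left over.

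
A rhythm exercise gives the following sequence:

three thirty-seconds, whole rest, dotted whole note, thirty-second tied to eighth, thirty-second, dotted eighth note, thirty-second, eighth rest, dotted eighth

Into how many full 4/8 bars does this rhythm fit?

6

One bar of 4/8 = 16 thirty-second notes.
Convert each value to thirty-second notes: thirty-second = 1; thirty-second = 1; thirty-second = 1; whole rest = 32; dotted whole note = 48; thirty-second tied to eighth (thirty-second + eighth) = 5; thirty-second = 1; dotted eighth note = 6; thirty-second = 1; eighth rest = 4; dotted eighth = 6.
Adding: 1 + 1 + 1 + 32 + 48 + 5 + 1 + 6 + 1 + 4 + 6 = 106.
106 ÷ 16 = 6 complete bars with 10 left over.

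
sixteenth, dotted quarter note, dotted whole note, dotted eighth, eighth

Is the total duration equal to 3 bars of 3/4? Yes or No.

One bar of 3/4 = 12 sixteenth notes, so 3 bars = 36.
Each duration in sixteenth notes: sixteenth = 1; dotted quarter note = 6; dotted whole note = 24; dotted eighth = 3; eighth = 2.
Adding: 1 + 6 + 24 + 3 + 2 = 36.
36 equals 36, so the answer is Yes.

Yes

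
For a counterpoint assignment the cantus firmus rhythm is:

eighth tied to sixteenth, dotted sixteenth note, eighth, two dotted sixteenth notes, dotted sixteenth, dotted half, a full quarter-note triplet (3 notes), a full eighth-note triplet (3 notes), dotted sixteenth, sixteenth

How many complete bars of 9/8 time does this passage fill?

2

One bar of 9/8 = 36 thirty-second notes.
Each duration in thirty-second notes: eighth tied to sixteenth (eighth + sixteenth) = 6; dotted sixteenth note = 3; eighth = 4; dotted sixteenth note = 3; dotted sixteenth note = 3; dotted sixteenth = 3; dotted half = 24; a full quarter-note triplet (3 notes) (three triplet quarters span one half) = 16; a full eighth-note triplet (3 notes) (three triplet eighths span one quarter) = 8; dotted sixteenth = 3; sixteenth = 2.
Altogether 6 + 3 + 4 + 3 + 3 + 3 + 24 + 16 + 8 + 3 + 2 = 75.
75 ÷ 36 = 2 complete bars with 3 left over.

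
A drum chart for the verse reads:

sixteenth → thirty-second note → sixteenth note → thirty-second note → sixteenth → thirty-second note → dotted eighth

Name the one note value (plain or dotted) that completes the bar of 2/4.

The bar of 2/4 = 16 thirty-second notes.
Convert each value to thirty-second notes: sixteenth = 2; thirty-second note = 1; sixteenth note = 2; thirty-second note = 1; sixteenth = 2; thirty-second note = 1; dotted eighth = 6.
Total: 2 + 1 + 2 + 1 + 2 + 1 + 6 = 15.
Remaining: 16 − 15 = 1 thirty-second note, which is a thirty-second note.

thirty-second note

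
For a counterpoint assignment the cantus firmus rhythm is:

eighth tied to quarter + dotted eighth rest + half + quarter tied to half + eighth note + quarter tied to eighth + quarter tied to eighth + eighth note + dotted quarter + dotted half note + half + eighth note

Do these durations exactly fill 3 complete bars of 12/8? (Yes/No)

No

One bar of 12/8 = 24 sixteenth notes, so 3 bars = 72.
Convert each value to sixteenth notes: eighth tied to quarter (eighth + quarter) = 6; dotted eighth rest = 3; half = 8; quarter tied to half (quarter + half) = 12; eighth note = 2; quarter tied to eighth (quarter + eighth) = 6; quarter tied to eighth (quarter + eighth) = 6; eighth note = 2; dotted quarter = 6; dotted half note = 12; half = 8; eighth note = 2.
Sum: 6 + 3 + 8 + 12 + 2 + 6 + 6 + 2 + 6 + 12 + 8 + 2 = 73.
73 exceeds 72, so the answer is No.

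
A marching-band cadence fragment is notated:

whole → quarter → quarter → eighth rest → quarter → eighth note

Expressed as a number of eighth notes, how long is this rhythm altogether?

16

Express everything in eighth notes: whole = 8; quarter = 2; quarter = 2; eighth rest = 1; quarter = 2; eighth note = 1.
Total: 8 + 2 + 2 + 1 + 2 + 1 = 16 eighth notes.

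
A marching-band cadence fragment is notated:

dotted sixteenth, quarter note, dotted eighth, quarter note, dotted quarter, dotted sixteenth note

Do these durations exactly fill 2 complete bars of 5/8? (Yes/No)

Yes

One bar of 5/8 = 20 thirty-second notes, so 2 bars = 40.
Convert each value to thirty-second notes: dotted sixteenth = 3; quarter note = 8; dotted eighth = 6; quarter note = 8; dotted quarter = 12; dotted sixteenth note = 3.
Total: 3 + 8 + 6 + 8 + 12 + 3 = 40.
40 equals 40, so the answer is Yes.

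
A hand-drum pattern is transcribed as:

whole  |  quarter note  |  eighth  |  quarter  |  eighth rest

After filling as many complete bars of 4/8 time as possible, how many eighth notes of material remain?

2

One bar of 4/8 = 4 eighth notes.
Working in eighth notes: whole = 8; quarter note = 2; eighth = 1; quarter = 2; eighth rest = 1.
Total: 8 + 2 + 1 + 2 + 1 = 14.
14 ÷ 4 = 3 complete bars with 2 eighth notes remaining.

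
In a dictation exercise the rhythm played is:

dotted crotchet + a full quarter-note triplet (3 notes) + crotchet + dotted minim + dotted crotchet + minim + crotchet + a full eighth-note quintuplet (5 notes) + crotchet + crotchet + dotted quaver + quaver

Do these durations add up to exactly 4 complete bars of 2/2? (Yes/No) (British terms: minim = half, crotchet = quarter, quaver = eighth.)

No

One bar of 2/2 = 16 sixteenth notes, so 4 bars = 64.
Working in sixteenth notes: dotted crotchet = 6; a full quarter-note triplet (3 notes) (three triplet quarters span one half) = 8; crotchet = 4; dotted minim = 12; dotted crotchet = 6; minim = 8; crotchet = 4; a full eighth-note quintuplet (5 notes) (five quintuplet eighths span one half) = 8; crotchet = 4; crotchet = 4; dotted quaver = 3; quaver = 2.
Sum: 6 + 8 + 4 + 12 + 6 + 8 + 4 + 8 + 4 + 4 + 3 + 2 = 69.
69 exceeds 64, so the answer is No.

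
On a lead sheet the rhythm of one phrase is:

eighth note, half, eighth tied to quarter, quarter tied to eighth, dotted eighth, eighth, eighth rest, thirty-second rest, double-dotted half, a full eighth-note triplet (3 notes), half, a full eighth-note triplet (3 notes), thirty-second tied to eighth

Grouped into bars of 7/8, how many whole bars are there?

One bar of 7/8 = 28 thirty-second notes.
Convert each value to thirty-second notes: eighth note = 4; half = 16; eighth tied to quarter (eighth + quarter) = 12; quarter tied to eighth (quarter + eighth) = 12; dotted eighth = 6; eighth = 4; eighth rest = 4; thirty-second rest = 1; double-dotted half = 28; a full eighth-note triplet (3 notes) (three triplet eighths span one quarter) = 8; half = 16; a full eighth-note triplet (3 notes) (three triplet eighths span one quarter) = 8; thirty-second tied to eighth (thirty-second + eighth) = 5.
Total: 4 + 16 + 12 + 12 + 6 + 4 + 4 + 1 + 28 + 8 + 16 + 8 + 5 = 124.
124 ÷ 28 = 4 complete bars with 12 left over.

4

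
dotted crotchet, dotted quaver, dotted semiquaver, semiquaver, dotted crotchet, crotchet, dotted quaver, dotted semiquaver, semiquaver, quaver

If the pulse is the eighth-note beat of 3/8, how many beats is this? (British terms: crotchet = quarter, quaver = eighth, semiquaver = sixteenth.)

14.5

One eighth-note beat = 4 thirty-second notes.
Each duration in thirty-second notes: dotted crotchet = 12; dotted quaver = 6; dotted semiquaver = 3; semiquaver = 2; dotted crotchet = 12; crotchet = 8; dotted quaver = 6; dotted semiquaver = 3; semiquaver = 2; quaver = 4.
Total: 12 + 6 + 3 + 2 + 12 + 8 + 6 + 3 + 2 + 4 = 58.
58 ÷ 4 = 14.5 beats.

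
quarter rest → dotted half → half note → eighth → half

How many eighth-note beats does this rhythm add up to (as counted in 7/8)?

One eighth-note beat = 2 sixteenth notes.
Working in sixteenth notes: quarter rest = 4; dotted half = 12; half note = 8; eighth = 2; half = 8.
Adding: 4 + 12 + 8 + 2 + 8 = 34.
34 ÷ 2 = 17 beats.

17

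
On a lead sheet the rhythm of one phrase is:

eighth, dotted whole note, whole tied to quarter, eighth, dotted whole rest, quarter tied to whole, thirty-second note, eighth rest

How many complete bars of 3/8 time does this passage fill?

One bar of 3/8 = 12 thirty-second notes.
Each duration in thirty-second notes: eighth = 4; dotted whole note = 48; whole tied to quarter (whole + quarter) = 40; eighth = 4; dotted whole rest = 48; quarter tied to whole (quarter + whole) = 40; thirty-second note = 1; eighth rest = 4.
Total: 4 + 48 + 40 + 4 + 48 + 40 + 1 + 4 = 189.
189 ÷ 12 = 15 complete bars with 9 left over.

15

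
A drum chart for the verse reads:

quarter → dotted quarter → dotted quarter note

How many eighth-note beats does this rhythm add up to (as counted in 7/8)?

One eighth-note beat = 2 sixteenth notes.
In sixteenth notes: quarter = 4; dotted quarter = 6; dotted quarter note = 6.
Adding: 4 + 6 + 6 = 16.
16 ÷ 2 = 8 beats.

8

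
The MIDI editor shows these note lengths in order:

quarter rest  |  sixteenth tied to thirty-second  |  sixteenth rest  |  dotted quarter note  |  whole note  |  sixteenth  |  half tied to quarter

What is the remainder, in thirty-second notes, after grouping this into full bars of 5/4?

3

One bar of 5/4 = 40 thirty-second notes.
Express everything in thirty-second notes: quarter rest = 8; sixteenth tied to thirty-second (sixteenth + thirty-second) = 3; sixteenth rest = 2; dotted quarter note = 12; whole note = 32; sixteenth = 2; half tied to quarter (half + quarter) = 24.
Total: 8 + 3 + 2 + 12 + 32 + 2 + 24 = 83.
83 ÷ 40 = 2 complete bars with 3 thirty-second notes remaining.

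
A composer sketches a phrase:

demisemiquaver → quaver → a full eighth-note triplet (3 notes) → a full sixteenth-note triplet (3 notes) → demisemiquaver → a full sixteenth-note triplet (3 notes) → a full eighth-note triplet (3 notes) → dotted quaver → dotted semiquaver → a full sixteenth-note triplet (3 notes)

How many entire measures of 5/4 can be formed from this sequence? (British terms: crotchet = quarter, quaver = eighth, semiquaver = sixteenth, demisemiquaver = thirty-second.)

1

One bar of 5/4 = 40 thirty-second notes.
Convert each value to thirty-second notes: demisemiquaver = 1; quaver = 4; a full eighth-note triplet (3 notes) (three triplet eighths span one quarter) = 8; a full sixteenth-note triplet (3 notes) (three triplet sixteenths span one eighth) = 4; demisemiquaver = 1; a full sixteenth-note triplet (3 notes) (three triplet sixteenths span one eighth) = 4; a full eighth-note triplet (3 notes) (three triplet eighths span one quarter) = 8; dotted quaver = 6; dotted semiquaver = 3; a full sixteenth-note triplet (3 notes) (three triplet sixteenths span one eighth) = 4.
Altogether 1 + 4 + 8 + 4 + 1 + 4 + 8 + 6 + 3 + 4 = 43.
43 ÷ 40 = 1 complete bar with 3 left over.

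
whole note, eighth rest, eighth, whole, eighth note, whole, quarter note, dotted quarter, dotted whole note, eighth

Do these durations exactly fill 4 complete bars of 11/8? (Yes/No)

One bar of 11/8 = 11 eighth notes, so 4 bars = 44.
Working in eighth notes: whole note = 8; eighth rest = 1; eighth = 1; whole = 8; eighth note = 1; whole = 8; quarter note = 2; dotted quarter = 3; dotted whole note = 12; eighth = 1.
Adding: 8 + 1 + 1 + 8 + 1 + 8 + 2 + 3 + 12 + 1 = 45.
45 exceeds 44, so the answer is No.

No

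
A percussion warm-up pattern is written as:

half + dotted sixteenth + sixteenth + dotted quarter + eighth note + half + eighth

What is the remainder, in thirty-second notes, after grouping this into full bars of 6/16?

One bar of 6/16 = 12 thirty-second notes.
Express everything in thirty-second notes: half = 16; dotted sixteenth = 3; sixteenth = 2; dotted quarter = 12; eighth note = 4; half = 16; eighth = 4.
Adding: 16 + 3 + 2 + 12 + 4 + 16 + 4 = 57.
57 ÷ 12 = 4 complete bars with 9 thirty-second notes remaining.

9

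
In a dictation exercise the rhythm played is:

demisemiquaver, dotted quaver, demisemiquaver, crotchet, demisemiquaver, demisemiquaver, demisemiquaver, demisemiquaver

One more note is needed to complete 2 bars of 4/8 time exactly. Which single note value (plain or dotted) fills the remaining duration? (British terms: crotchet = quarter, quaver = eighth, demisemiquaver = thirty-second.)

dotted quarter note

2 bars of 4/8 = 32 thirty-second notes.
Each duration in thirty-second notes: demisemiquaver = 1; dotted quaver = 6; demisemiquaver = 1; crotchet = 8; demisemiquaver = 1; demisemiquaver = 1; demisemiquaver = 1; demisemiquaver = 1.
Altogether 1 + 6 + 1 + 8 + 1 + 1 + 1 + 1 = 20.
Remaining: 32 − 20 = 12 thirty-second notes, which is a dotted quarter note.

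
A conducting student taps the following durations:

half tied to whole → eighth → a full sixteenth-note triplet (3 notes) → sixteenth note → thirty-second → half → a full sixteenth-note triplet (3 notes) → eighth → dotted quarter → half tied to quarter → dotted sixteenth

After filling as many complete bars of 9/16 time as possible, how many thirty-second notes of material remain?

One bar of 9/16 = 18 thirty-second notes.
Working in thirty-second notes: half tied to whole (half + whole) = 48; eighth = 4; a full sixteenth-note triplet (3 notes) (three triplet sixteenths span one eighth) = 4; sixteenth note = 2; thirty-second = 1; half = 16; a full sixteenth-note triplet (3 notes) (three triplet sixteenths span one eighth) = 4; eighth = 4; dotted quarter = 12; half tied to quarter (half + quarter) = 24; dotted sixteenth = 3.
Total: 48 + 4 + 4 + 2 + 1 + 16 + 4 + 4 + 12 + 24 + 3 = 122.
122 ÷ 18 = 6 complete bars with 14 thirty-second notes remaining.

14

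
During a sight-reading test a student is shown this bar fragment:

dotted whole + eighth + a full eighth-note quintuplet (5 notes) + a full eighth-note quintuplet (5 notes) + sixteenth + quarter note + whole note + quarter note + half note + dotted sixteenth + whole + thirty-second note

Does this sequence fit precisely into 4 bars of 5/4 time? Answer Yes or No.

One bar of 5/4 = 40 thirty-second notes, so 4 bars = 160.
Express everything in thirty-second notes: dotted whole = 48; eighth = 4; a full eighth-note quintuplet (5 notes) (five quintuplet eighths span one half) = 16; a full eighth-note quintuplet (5 notes) (five quintuplet eighths span one half) = 16; sixteenth = 2; quarter note = 8; whole note = 32; quarter note = 8; half note = 16; dotted sixteenth = 3; whole = 32; thirty-second note = 1.
Adding: 48 + 4 + 16 + 16 + 2 + 8 + 32 + 8 + 16 + 3 + 32 + 1 = 186.
186 exceeds 160, so the answer is No.

No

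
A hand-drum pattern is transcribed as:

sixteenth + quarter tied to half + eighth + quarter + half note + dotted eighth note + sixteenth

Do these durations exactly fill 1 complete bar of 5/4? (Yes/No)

No

One bar of 5/4 = 20 sixteenth notes.
In sixteenth notes: sixteenth = 1; quarter tied to half (quarter + half) = 12; eighth = 2; quarter = 4; half note = 8; dotted eighth note = 3; sixteenth = 1.
Total: 1 + 12 + 2 + 4 + 8 + 3 + 1 = 31.
31 exceeds 20, so the answer is No.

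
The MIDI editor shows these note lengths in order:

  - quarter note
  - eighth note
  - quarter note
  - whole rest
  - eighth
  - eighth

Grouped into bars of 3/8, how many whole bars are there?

5

One bar of 3/8 = 3 eighth notes.
Express everything in eighth notes: quarter note = 2; eighth note = 1; quarter note = 2; whole rest = 8; eighth = 1; eighth = 1.
Altogether 2 + 1 + 2 + 8 + 1 + 1 = 15.
15 ÷ 3 = 5 complete bars with 0 left over.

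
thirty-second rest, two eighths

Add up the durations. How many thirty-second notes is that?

9

Working in thirty-second notes: thirty-second rest = 1; eighth = 4; eighth = 4.
Adding: 1 + 4 + 4 = 9 thirty-second notes.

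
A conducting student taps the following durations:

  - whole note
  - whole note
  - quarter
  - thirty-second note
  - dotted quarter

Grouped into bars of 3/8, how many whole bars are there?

7

One bar of 3/8 = 12 thirty-second notes.
Convert each value to thirty-second notes: whole note = 32; whole note = 32; quarter = 8; thirty-second note = 1; dotted quarter = 12.
Total: 32 + 32 + 8 + 1 + 12 = 85.
85 ÷ 12 = 7 complete bars with 1 left over.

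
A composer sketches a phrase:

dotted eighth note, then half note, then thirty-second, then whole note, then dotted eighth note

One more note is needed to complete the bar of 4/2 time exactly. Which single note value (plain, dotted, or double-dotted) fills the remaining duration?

dotted sixteenth note

The bar of 4/2 = 64 thirty-second notes.
Express everything in thirty-second notes: dotted eighth note = 6; half note = 16; thirty-second = 1; whole note = 32; dotted eighth note = 6.
Sum: 6 + 16 + 1 + 32 + 6 = 61.
Remaining: 64 − 61 = 3 thirty-second notes, which is a dotted sixteenth note.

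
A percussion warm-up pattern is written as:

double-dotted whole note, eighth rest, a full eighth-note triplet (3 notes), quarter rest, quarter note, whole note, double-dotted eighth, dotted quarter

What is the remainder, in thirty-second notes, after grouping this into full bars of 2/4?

One bar of 2/4 = 16 thirty-second notes.
Express everything in thirty-second notes: double-dotted whole note = 56; eighth rest = 4; a full eighth-note triplet (3 notes) (three triplet eighths span one quarter) = 8; quarter rest = 8; quarter note = 8; whole note = 32; double-dotted eighth = 7; dotted quarter = 12.
Sum: 56 + 4 + 8 + 8 + 8 + 32 + 7 + 12 = 135.
135 ÷ 16 = 8 complete bars with 7 thirty-second notes remaining.

7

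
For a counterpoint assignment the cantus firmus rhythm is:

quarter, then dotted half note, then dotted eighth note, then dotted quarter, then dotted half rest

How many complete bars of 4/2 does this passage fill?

One bar of 4/2 = 32 sixteenth notes.
Convert each value to sixteenth notes: quarter = 4; dotted half note = 12; dotted eighth note = 3; dotted quarter = 6; dotted half rest = 12.
Altogether 4 + 12 + 3 + 6 + 12 = 37.
37 ÷ 32 = 1 complete bar with 5 left over.

1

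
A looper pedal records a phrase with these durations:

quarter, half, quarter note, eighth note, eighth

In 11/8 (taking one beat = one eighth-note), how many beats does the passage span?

One eighth-note beat = 2 sixteenth notes.
Express everything in sixteenth notes: quarter = 4; half = 8; quarter note = 4; eighth note = 2; eighth = 2.
Sum: 4 + 8 + 4 + 2 + 2 = 20.
20 ÷ 2 = 10 beats.

10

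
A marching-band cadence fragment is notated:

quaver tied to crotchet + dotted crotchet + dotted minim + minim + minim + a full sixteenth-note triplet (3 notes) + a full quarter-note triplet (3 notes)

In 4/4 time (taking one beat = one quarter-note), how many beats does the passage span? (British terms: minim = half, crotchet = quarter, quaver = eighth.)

One quarter-note beat = 2 eighth notes.
Each duration in eighth notes: quaver tied to crotchet (quaver + crotchet) = 3; dotted crotchet = 3; dotted minim = 6; minim = 4; minim = 4; a full sixteenth-note triplet (3 notes) (three triplet sixteenths span one eighth) = 1; a full quarter-note triplet (3 notes) (three triplet quarters span one half) = 4.
Adding: 3 + 3 + 6 + 4 + 4 + 1 + 4 = 25.
25 ÷ 2 = 12.5 beats.

12.5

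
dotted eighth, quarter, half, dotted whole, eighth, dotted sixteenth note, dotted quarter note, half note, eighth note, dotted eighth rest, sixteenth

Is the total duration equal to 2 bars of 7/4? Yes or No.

No

One bar of 7/4 = 56 thirty-second notes, so 2 bars = 112.
Convert each value to thirty-second notes: dotted eighth = 6; quarter = 8; half = 16; dotted whole = 48; eighth = 4; dotted sixteenth note = 3; dotted quarter note = 12; half note = 16; eighth note = 4; dotted eighth rest = 6; sixteenth = 2.
Adding: 6 + 8 + 16 + 48 + 4 + 3 + 12 + 16 + 4 + 6 + 2 = 125.
125 exceeds 112, so the answer is No.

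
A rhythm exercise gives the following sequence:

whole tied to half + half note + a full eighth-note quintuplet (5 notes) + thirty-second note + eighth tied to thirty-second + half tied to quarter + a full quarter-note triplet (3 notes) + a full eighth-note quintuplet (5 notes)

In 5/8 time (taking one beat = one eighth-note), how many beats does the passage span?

One eighth-note beat = 4 thirty-second notes.
In thirty-second notes: whole tied to half (whole + half) = 48; half note = 16; a full eighth-note quintuplet (5 notes) (five quintuplet eighths span one half) = 16; thirty-second note = 1; eighth tied to thirty-second (eighth + thirty-second) = 5; half tied to quarter (half + quarter) = 24; a full quarter-note triplet (3 notes) (three triplet quarters span one half) = 16; a full eighth-note quintuplet (5 notes) (five quintuplet eighths span one half) = 16.
Total: 48 + 16 + 16 + 1 + 5 + 24 + 16 + 16 = 142.
142 ÷ 4 = 35.5 beats.

35.5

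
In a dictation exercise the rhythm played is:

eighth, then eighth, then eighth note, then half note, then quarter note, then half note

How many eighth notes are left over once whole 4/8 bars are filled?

1

One bar of 4/8 = 4 eighth notes.
Each duration in eighth notes: eighth = 1; eighth = 1; eighth note = 1; half note = 4; quarter note = 2; half note = 4.
Altogether 1 + 1 + 1 + 4 + 2 + 4 = 13.
13 ÷ 4 = 3 complete bars with 1 eighth note remaining.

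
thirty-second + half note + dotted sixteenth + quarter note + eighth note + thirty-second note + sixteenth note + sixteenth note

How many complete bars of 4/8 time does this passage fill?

2

One bar of 4/8 = 16 thirty-second notes.
Working in thirty-second notes: thirty-second = 1; half note = 16; dotted sixteenth = 3; quarter note = 8; eighth note = 4; thirty-second note = 1; sixteenth note = 2; sixteenth note = 2.
Total: 1 + 16 + 3 + 8 + 4 + 1 + 2 + 2 = 37.
37 ÷ 16 = 2 complete bars with 5 left over.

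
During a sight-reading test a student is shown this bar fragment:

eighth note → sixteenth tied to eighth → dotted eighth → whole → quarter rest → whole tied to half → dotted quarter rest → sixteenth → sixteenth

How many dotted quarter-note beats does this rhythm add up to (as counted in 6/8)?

One dotted quarter-note beat = 6 sixteenth notes.
Working in sixteenth notes: eighth note = 2; sixteenth tied to eighth (sixteenth + eighth) = 3; dotted eighth = 3; whole = 16; quarter rest = 4; whole tied to half (whole + half) = 24; dotted quarter rest = 6; sixteenth = 1; sixteenth = 1.
Adding: 2 + 3 + 3 + 16 + 4 + 24 + 6 + 1 + 1 = 60.
60 ÷ 6 = 10 beats.

10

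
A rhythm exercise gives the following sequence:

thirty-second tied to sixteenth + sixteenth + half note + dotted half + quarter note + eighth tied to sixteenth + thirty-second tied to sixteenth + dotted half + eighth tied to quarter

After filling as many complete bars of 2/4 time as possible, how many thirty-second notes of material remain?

2

One bar of 2/4 = 16 thirty-second notes.
In thirty-second notes: thirty-second tied to sixteenth (thirty-second + sixteenth) = 3; sixteenth = 2; half note = 16; dotted half = 24; quarter note = 8; eighth tied to sixteenth (eighth + sixteenth) = 6; thirty-second tied to sixteenth (thirty-second + sixteenth) = 3; dotted half = 24; eighth tied to quarter (eighth + quarter) = 12.
Sum: 3 + 2 + 16 + 24 + 8 + 6 + 3 + 24 + 12 = 98.
98 ÷ 16 = 6 complete bars with 2 thirty-second notes remaining.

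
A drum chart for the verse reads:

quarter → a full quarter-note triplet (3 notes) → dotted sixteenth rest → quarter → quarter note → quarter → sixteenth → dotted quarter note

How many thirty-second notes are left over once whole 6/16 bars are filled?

5

One bar of 6/16 = 12 thirty-second notes.
Express everything in thirty-second notes: quarter = 8; a full quarter-note triplet (3 notes) (three triplet quarters span one half) = 16; dotted sixteenth rest = 3; quarter = 8; quarter note = 8; quarter = 8; sixteenth = 2; dotted quarter note = 12.
Adding: 8 + 16 + 3 + 8 + 8 + 8 + 2 + 12 = 65.
65 ÷ 12 = 5 complete bars with 5 thirty-second notes remaining.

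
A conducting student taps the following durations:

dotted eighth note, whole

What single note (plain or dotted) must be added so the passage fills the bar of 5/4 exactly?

The bar of 5/4 = 20 sixteenth notes.
In sixteenth notes: dotted eighth note = 3; whole = 16.
Adding: 3 + 16 = 19.
Remaining: 20 − 19 = 1 sixteenth note, which is a sixteenth note.

sixteenth note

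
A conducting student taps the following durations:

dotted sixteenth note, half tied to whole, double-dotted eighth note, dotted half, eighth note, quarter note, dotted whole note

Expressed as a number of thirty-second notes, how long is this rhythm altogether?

Working in thirty-second notes: dotted sixteenth note = 3; half tied to whole (half + whole) = 48; double-dotted eighth note = 7; dotted half = 24; eighth note = 4; quarter note = 8; dotted whole note = 48.
Total: 3 + 48 + 7 + 24 + 4 + 8 + 48 = 142 thirty-second notes.

142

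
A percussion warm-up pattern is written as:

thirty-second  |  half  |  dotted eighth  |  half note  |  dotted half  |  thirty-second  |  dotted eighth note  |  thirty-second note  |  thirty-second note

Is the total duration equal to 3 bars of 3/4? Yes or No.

Yes

One bar of 3/4 = 24 thirty-second notes, so 3 bars = 72.
Each duration in thirty-second notes: thirty-second = 1; half = 16; dotted eighth = 6; half note = 16; dotted half = 24; thirty-second = 1; dotted eighth note = 6; thirty-second note = 1; thirty-second note = 1.
Sum: 1 + 16 + 6 + 16 + 24 + 1 + 6 + 1 + 1 = 72.
72 equals 72, so the answer is Yes.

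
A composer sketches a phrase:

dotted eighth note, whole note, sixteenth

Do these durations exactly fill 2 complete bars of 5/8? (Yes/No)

Yes

One bar of 5/8 = 10 sixteenth notes, so 2 bars = 20.
In sixteenth notes: dotted eighth note = 3; whole note = 16; sixteenth = 1.
Altogether 3 + 16 + 1 = 20.
20 equals 20, so the answer is Yes.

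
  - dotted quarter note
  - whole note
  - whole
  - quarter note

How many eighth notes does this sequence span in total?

In eighth notes: dotted quarter note = 3; whole note = 8; whole = 8; quarter note = 2.
Sum: 3 + 8 + 8 + 2 = 21 eighth notes.

21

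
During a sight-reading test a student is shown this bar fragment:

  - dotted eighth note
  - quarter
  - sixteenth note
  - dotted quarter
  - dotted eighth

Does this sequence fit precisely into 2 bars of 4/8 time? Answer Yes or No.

One bar of 4/8 = 8 sixteenth notes, so 2 bars = 16.
Each duration in sixteenth notes: dotted eighth note = 3; quarter = 4; sixteenth note = 1; dotted quarter = 6; dotted eighth = 3.
Altogether 3 + 4 + 1 + 6 + 3 = 17.
17 exceeds 16, so the answer is No.

No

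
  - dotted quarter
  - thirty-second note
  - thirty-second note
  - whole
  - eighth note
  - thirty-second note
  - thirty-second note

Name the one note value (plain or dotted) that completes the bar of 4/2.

dotted quarter note

The bar of 4/2 = 64 thirty-second notes.
In thirty-second notes: dotted quarter = 12; thirty-second note = 1; thirty-second note = 1; whole = 32; eighth note = 4; thirty-second note = 1; thirty-second note = 1.
Adding: 12 + 1 + 1 + 32 + 4 + 1 + 1 = 52.
Remaining: 64 − 52 = 12 thirty-second notes, which is a dotted quarter note.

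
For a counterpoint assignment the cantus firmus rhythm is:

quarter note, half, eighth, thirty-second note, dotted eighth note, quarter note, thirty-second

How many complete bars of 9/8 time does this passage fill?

One bar of 9/8 = 36 thirty-second notes.
In thirty-second notes: quarter note = 8; half = 16; eighth = 4; thirty-second note = 1; dotted eighth note = 6; quarter note = 8; thirty-second = 1.
Total: 8 + 16 + 4 + 1 + 6 + 8 + 1 = 44.
44 ÷ 36 = 1 complete bar with 8 left over.

1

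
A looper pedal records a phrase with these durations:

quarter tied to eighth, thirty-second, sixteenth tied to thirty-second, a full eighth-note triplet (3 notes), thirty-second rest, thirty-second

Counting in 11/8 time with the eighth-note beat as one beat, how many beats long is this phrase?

One eighth-note beat = 4 thirty-second notes.
Express everything in thirty-second notes: quarter tied to eighth (quarter + eighth) = 12; thirty-second = 1; sixteenth tied to thirty-second (sixteenth + thirty-second) = 3; a full eighth-note triplet (3 notes) (three triplet eighths span one quarter) = 8; thirty-second rest = 1; thirty-second = 1.
Adding: 12 + 1 + 3 + 8 + 1 + 1 = 26.
26 ÷ 4 = 6.5 beats.

6.5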